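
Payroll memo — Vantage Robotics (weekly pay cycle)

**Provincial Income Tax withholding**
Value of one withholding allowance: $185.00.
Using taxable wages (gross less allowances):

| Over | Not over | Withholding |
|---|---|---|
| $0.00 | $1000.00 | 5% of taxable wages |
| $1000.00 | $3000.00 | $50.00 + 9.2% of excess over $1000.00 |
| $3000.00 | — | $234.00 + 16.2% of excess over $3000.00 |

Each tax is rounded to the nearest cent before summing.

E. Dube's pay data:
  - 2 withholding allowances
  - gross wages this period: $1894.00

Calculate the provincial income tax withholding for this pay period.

$98.21

Provincial Income Tax: taxable = $1894.00 − 2×$185.00 = $1524.00
  $50.00 + 9.2% × ($1524.00 − $1000.00) = $50.00 + 9.2% × $524.00 = $98.21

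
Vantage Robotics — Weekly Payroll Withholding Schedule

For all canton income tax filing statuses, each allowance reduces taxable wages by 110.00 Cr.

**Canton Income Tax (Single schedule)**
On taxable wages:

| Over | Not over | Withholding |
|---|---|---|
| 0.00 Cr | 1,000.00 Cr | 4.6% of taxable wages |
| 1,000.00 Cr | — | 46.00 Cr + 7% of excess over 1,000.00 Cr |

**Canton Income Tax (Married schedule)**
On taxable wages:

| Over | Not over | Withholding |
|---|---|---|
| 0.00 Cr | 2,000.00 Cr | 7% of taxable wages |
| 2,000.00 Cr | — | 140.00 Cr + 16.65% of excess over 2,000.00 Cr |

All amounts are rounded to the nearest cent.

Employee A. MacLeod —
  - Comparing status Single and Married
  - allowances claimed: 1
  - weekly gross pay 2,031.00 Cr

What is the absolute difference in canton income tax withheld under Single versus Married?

Canton Income Tax (Single): taxable = 2,031.00 Cr − 1×110.00 Cr = 1,921.00 Cr
  46.00 Cr + 7% × (1,921.00 Cr − 1,000.00 Cr) = 46.00 Cr + 7% × 921.00 Cr = 110.47 Cr
Canton Income Tax (Married): taxable = 2,031.00 Cr − 1×110.00 Cr = 1,921.00 Cr
  7% × 1,921.00 Cr = 134.47 Cr
Difference: |110.47 Cr − 134.47 Cr| = 24.00 Cr (higher under Married)

24.00 Cr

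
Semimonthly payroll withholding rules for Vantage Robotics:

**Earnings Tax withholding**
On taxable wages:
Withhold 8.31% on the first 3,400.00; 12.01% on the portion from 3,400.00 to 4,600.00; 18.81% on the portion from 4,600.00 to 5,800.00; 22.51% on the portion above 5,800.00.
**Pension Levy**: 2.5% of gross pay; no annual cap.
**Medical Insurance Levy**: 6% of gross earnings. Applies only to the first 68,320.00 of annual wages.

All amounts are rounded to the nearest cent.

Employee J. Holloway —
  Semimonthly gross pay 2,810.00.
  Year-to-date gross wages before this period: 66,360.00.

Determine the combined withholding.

421.36

Earnings Tax: taxable = 2,810.00
  8.31% × 2,810.00 = 233.51
Pension Levy: 2.5% × 2,810.00 = 70.25
Medical Insurance Levy: cap 68,320.00 − YTD 66,360.00 = 1,960.00 subject; 6% × 1,960.00 = 117.60
Total: 233.51 + 70.25 + 117.60 = 421.36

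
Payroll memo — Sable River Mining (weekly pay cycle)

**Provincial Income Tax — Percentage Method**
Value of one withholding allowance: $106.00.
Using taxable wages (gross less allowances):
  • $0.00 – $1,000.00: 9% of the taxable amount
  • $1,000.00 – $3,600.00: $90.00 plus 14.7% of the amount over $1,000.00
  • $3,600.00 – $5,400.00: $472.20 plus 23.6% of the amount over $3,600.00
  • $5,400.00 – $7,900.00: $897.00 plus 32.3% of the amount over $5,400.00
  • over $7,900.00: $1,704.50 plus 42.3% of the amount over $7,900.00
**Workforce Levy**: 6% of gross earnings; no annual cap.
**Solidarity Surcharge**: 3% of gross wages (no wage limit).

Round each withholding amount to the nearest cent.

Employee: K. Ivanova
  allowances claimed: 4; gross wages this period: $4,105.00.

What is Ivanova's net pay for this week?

Provincial Income Tax: taxable = $4,105.00 − 4×$106.00 = $3,681.00
  $472.20 + 23.6% × ($3,681.00 − $3,600.00) = $472.20 + 23.6% × $81.00 = $491.32
Workforce Levy: 6% × $4,105.00 = $246.30
Solidarity Surcharge: 3% × $4,105.00 = $123.15
Total withheld: $491.32 + $246.30 + $123.15 = $860.77
Net pay: $4,105.00 − $860.77 = $3,244.23

$3,244.23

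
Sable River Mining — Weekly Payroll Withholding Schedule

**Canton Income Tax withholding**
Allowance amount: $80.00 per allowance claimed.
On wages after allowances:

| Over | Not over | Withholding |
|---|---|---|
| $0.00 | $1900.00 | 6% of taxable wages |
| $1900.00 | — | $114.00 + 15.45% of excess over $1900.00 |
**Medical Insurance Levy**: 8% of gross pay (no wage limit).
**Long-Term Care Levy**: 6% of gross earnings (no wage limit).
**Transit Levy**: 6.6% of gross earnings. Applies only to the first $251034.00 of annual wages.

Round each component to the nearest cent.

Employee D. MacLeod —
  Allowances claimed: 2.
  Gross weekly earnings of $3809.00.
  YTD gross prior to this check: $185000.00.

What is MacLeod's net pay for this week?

$2640.13

Canton Income Tax: taxable = $3809.00 − 2×$80.00 = $3649.00
  $114.00 + 15.45% × ($3649.00 − $1900.00) = $114.00 + 15.45% × $1749.00 = $384.22
Medical Insurance Levy: 8% × $3809.00 = $304.72
Long-Term Care Levy: 6% × $3809.00 = $228.54
Transit Levy: 6.6% × $3809.00 = $251.39
Total withheld: $384.22 + $304.72 + $228.54 + $251.39 = $1168.87
Net pay: $3809.00 − $1168.87 = $2640.13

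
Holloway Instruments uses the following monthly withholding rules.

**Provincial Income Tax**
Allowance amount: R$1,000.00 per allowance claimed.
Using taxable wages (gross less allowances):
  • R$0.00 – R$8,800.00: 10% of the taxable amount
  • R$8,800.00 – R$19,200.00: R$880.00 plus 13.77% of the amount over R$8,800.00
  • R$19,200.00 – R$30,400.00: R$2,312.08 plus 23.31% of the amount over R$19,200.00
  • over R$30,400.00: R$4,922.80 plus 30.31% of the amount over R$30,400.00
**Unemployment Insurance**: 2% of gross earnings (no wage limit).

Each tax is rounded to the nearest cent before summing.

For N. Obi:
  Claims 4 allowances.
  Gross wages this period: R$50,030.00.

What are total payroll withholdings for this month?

R$10,660.85

Provincial Income Tax: taxable = R$50,030.00 − 4×R$1,000.00 = R$46,030.00
  R$4,922.80 + 30.31% × (R$46,030.00 − R$30,400.00) = R$4,922.80 + 30.31% × R$15,630.00 = R$9,660.25
Unemployment Insurance: 2% × R$50,030.00 = R$1,000.60
Total: R$9,660.25 + R$1,000.60 = R$10,660.85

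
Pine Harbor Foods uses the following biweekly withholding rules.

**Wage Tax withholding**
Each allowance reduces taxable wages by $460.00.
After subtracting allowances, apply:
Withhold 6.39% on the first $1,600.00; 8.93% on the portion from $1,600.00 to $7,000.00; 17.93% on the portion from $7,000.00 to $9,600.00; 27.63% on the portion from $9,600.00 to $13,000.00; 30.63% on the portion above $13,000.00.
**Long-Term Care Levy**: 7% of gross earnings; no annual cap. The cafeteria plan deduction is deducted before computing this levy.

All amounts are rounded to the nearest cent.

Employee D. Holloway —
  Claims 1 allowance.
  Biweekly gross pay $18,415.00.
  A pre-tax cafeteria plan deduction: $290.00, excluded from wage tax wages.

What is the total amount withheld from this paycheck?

$4,687.70

Wage Tax: taxable = $18,415.00 − $290.00 − 1×$460.00 = $17,665.00
  $1,990.06 + 30.63% × ($17,665.00 − $13,000.00) = $1,990.06 + 30.63% × $4,665.00 = $3,418.95
Long-Term Care Levy: 7% × $18,125.00 = $1,268.75
Total: $3,418.95 + $1,268.75 = $4,687.70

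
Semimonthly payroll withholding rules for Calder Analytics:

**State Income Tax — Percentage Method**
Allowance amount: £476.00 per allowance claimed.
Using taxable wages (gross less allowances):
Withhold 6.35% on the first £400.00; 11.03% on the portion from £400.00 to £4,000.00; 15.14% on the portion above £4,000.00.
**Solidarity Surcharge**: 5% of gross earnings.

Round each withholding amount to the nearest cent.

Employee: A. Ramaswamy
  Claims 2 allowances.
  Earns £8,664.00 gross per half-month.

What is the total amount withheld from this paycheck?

£1,417.68

State Income Tax: taxable = £8,664.00 − 2×£476.00 = £7,712.00
  £422.48 + 15.14% × (£7,712.00 − £4,000.00) = £422.48 + 15.14% × £3,712.00 = £984.48
Solidarity Surcharge: 5% × £8,664.00 = £433.20
Total: £984.48 + £433.20 = £1,417.68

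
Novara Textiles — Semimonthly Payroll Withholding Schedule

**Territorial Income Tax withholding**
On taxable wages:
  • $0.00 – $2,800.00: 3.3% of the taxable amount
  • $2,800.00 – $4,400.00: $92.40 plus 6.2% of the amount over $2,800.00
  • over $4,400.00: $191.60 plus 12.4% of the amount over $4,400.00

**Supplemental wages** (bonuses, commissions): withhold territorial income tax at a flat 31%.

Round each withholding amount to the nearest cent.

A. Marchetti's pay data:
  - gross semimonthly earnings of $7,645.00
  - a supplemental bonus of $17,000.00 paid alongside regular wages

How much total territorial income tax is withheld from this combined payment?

$5,863.98

Territorial Income Tax: taxable = $7,645.00
  $191.60 + 12.4% × ($7,645.00 − $4,400.00) = $191.60 + 12.4% × $3,245.00 = $593.98
Supplemental (31% flat on bonus): 31% × $17,000.00 = $5,270.00
Total territorial income tax: $593.98 + $5,270.00 = $5,863.98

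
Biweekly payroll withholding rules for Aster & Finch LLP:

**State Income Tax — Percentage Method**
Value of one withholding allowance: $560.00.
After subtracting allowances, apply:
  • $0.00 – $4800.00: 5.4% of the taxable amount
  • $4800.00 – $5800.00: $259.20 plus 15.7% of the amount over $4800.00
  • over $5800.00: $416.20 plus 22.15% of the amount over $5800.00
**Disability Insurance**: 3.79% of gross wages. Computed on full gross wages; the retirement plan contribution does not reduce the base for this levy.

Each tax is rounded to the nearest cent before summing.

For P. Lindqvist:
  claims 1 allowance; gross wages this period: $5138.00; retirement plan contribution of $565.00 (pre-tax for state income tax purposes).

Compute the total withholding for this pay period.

$411.43

State Income Tax: taxable = $5138.00 − $565.00 − 1×$560.00 = $4013.00
  5.4% × $4013.00 = $216.70
Disability Insurance: 3.79% × $5138.00 = $194.73
Total: $216.70 + $194.73 = $411.43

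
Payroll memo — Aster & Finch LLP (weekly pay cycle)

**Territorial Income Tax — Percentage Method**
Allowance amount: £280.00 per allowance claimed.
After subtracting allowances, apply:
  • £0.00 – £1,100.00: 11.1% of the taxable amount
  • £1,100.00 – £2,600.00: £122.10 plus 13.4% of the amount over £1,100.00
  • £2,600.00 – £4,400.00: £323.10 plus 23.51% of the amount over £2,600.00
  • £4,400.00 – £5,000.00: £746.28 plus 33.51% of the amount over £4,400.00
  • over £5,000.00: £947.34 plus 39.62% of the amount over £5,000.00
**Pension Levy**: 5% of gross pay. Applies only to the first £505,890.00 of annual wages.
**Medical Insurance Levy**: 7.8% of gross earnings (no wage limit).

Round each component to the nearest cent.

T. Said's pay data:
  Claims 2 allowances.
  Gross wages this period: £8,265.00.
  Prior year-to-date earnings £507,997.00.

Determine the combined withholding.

£2,663.73

Territorial Income Tax: taxable = £8,265.00 − 2×£280.00 = £7,705.00
  £947.34 + 39.62% × (£7,705.00 − £5,000.00) = £947.34 + 39.62% × £2,705.00 = £2,019.06
Pension Levy: YTD £507,997.00 ≥ cap £505,890.00 → £0.00
Medical Insurance Levy: 7.8% × £8,265.00 = £644.67
Total: £2,019.06 + £0.00 + £644.67 = £2,663.73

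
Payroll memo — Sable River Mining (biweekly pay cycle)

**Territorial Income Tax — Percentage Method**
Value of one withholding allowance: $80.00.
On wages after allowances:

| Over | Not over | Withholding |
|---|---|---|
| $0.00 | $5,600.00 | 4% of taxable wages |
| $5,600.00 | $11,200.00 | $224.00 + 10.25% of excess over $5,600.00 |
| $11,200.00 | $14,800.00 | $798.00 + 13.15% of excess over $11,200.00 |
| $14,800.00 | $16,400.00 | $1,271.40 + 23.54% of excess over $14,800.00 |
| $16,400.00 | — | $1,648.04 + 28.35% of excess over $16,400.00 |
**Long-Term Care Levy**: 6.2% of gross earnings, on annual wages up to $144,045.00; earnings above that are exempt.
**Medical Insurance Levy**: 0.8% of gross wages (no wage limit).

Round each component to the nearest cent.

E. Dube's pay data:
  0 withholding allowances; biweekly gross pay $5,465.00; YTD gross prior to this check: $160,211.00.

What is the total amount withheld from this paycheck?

$262.32

Territorial Income Tax: taxable = $5,465.00
  4% × $5,465.00 = $218.60
Long-Term Care Levy: YTD $160,211.00 ≥ cap $144,045.00 → $0.00
Medical Insurance Levy: 0.8% × $5,465.00 = $43.72
Total: $218.60 + $0.00 + $43.72 = $262.32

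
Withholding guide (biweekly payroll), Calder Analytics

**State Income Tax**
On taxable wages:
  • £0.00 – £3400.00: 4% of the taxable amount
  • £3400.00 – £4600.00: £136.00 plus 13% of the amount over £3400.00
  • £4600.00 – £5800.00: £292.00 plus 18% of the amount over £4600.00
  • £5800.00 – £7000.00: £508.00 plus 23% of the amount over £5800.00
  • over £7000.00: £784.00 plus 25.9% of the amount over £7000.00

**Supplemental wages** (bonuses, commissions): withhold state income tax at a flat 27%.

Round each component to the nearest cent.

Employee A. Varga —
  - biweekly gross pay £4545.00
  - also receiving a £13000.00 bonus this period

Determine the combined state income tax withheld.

£3794.85

State Income Tax: taxable = £4545.00
  £136.00 + 13% × (£4545.00 − £3400.00) = £136.00 + 13% × £1145.00 = £284.85
Supplemental (27% flat on bonus): 27% × £13000.00 = £3510.00
Total state income tax: £284.85 + £3510.00 = £3794.85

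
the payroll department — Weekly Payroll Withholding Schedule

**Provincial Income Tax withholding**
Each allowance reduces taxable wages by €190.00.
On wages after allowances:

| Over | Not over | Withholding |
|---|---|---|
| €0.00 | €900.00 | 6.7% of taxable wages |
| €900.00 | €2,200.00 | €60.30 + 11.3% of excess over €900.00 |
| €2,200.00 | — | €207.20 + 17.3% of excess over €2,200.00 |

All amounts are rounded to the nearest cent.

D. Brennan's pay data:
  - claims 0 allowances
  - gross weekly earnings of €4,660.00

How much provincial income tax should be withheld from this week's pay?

Provincial Income Tax: taxable = €4,660.00
  €207.20 + 17.3% × (€4,660.00 − €2,200.00) = €207.20 + 17.3% × €2,460.00 = €632.78

€632.78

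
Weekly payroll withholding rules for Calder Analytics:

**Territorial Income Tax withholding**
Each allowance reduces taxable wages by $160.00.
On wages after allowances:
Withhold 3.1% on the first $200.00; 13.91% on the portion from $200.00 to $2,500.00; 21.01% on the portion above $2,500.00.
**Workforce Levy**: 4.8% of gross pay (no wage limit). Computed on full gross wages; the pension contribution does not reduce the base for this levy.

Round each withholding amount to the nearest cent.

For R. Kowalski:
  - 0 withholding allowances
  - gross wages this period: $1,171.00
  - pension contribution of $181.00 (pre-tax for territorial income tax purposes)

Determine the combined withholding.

$172.30

Territorial Income Tax: taxable = $1,171.00 − $181.00 = $990.00
  $6.20 + 13.91% × ($990.00 − $200.00) = $6.20 + 13.91% × $790.00 = $116.09
Workforce Levy: 4.8% × $1,171.00 = $56.21
Total: $116.09 + $56.21 = $172.30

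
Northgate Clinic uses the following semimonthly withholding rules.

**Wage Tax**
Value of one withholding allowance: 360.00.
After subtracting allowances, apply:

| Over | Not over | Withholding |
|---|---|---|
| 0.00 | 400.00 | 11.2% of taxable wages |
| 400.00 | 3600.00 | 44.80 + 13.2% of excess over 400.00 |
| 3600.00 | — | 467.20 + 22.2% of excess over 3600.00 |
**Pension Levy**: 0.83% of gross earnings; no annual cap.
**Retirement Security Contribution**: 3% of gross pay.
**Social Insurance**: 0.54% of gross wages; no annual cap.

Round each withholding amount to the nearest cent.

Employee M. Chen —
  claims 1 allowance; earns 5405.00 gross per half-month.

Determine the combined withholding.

Wage Tax: taxable = 5405.00 − 1×360.00 = 5045.00
  467.20 + 22.2% × (5045.00 − 3600.00) = 467.20 + 22.2% × 1445.00 = 787.99
Pension Levy: 0.83% × 5405.00 = 44.86
Retirement Security Contribution: 3% × 5405.00 = 162.15
Social Insurance: 0.54% × 5405.00 = 29.19
Total: 787.99 + 44.86 + 162.15 + 29.19 = 1024.19

1024.19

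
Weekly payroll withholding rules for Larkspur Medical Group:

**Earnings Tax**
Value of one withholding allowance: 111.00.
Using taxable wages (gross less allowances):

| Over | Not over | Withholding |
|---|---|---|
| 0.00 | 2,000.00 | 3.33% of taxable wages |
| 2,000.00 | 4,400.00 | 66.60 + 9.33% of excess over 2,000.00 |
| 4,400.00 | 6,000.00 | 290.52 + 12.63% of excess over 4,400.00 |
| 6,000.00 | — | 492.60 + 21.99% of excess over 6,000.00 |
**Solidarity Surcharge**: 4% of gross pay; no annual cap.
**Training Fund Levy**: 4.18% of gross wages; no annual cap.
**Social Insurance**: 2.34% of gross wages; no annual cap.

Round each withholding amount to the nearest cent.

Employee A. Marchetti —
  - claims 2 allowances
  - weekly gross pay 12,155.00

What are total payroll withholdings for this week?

Earnings Tax: taxable = 12,155.00 − 2×111.00 = 11,933.00
  492.60 + 21.99% × (11,933.00 − 6,000.00) = 492.60 + 21.99% × 5,933.00 = 1,797.27
Solidarity Surcharge: 4% × 12,155.00 = 486.20
Training Fund Levy: 4.18% × 12,155.00 = 508.08
Social Insurance: 2.34% × 12,155.00 = 284.43
Total: 1,797.27 + 486.20 + 508.08 + 284.43 = 3,075.98

3,075.98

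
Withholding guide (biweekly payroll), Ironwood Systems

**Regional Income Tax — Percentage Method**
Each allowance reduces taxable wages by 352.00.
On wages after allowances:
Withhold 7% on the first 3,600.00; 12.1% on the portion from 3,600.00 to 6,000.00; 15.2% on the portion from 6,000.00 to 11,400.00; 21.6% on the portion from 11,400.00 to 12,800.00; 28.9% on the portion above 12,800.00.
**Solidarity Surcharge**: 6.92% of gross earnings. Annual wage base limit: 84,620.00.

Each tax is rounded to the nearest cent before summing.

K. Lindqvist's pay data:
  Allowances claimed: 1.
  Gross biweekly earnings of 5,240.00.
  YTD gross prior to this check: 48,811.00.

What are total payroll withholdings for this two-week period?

770.46

Regional Income Tax: taxable = 5,240.00 − 1×352.00 = 4,888.00
  252.00 + 12.1% × (4,888.00 − 3,600.00) = 252.00 + 12.1% × 1,288.00 = 407.85
Solidarity Surcharge: 6.92% × 5,240.00 = 362.61
Total: 407.85 + 362.61 = 770.46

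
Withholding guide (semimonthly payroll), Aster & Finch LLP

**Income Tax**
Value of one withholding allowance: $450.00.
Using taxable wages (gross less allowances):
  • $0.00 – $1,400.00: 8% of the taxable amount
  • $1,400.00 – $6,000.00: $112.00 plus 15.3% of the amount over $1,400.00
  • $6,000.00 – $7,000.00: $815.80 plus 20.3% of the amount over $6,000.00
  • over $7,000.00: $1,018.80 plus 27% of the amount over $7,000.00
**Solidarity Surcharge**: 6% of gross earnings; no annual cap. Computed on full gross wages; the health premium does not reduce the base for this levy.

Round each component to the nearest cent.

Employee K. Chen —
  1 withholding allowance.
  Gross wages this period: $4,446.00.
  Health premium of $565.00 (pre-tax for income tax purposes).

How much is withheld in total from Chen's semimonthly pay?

Income Tax: taxable = $4,446.00 − $565.00 − 1×$450.00 = $3,431.00
  $112.00 + 15.3% × ($3,431.00 − $1,400.00) = $112.00 + 15.3% × $2,031.00 = $422.74
Solidarity Surcharge: 6% × $4,446.00 = $266.76
Total: $422.74 + $266.76 = $689.50

$689.50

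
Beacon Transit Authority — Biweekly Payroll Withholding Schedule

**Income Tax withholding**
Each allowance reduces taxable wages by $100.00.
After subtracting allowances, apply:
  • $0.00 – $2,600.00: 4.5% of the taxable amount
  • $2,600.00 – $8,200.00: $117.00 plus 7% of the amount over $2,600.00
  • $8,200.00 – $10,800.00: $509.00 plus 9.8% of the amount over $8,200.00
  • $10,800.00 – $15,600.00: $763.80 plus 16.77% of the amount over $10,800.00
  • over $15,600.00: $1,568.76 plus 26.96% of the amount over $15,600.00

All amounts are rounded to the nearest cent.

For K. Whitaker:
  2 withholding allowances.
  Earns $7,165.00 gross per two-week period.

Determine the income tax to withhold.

$422.55

Income Tax: taxable = $7,165.00 − 2×$100.00 = $6,965.00
  $117.00 + 7% × ($6,965.00 − $2,600.00) = $117.00 + 7% × $4,365.00 = $422.55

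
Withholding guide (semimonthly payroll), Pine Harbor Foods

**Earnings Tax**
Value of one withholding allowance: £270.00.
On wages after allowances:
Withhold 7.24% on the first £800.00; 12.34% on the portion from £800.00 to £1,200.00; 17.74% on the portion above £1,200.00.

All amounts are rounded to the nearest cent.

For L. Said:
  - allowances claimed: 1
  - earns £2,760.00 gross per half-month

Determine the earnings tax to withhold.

£336.13

Earnings Tax: taxable = £2,760.00 − 1×£270.00 = £2,490.00
  £107.28 + 17.74% × (£2,490.00 − £1,200.00) = £107.28 + 17.74% × £1,290.00 = £336.13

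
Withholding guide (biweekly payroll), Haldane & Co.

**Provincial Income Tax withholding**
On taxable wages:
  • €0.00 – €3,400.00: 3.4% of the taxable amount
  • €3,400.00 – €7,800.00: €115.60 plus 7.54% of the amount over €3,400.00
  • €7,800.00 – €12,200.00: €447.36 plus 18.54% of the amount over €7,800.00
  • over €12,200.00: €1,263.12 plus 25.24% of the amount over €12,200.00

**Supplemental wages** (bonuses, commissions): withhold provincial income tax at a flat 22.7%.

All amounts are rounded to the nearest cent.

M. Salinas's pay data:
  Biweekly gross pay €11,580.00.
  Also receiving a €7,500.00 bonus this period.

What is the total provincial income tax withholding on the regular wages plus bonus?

€2,850.67

Provincial Income Tax: taxable = €11,580.00
  €447.36 + 18.54% × (€11,580.00 − €7,800.00) = €447.36 + 18.54% × €3,780.00 = €1,148.17
Supplemental (22.7% flat on bonus): 22.7% × €7,500.00 = €1,702.50
Total provincial income tax: €1,148.17 + €1,702.50 = €2,850.67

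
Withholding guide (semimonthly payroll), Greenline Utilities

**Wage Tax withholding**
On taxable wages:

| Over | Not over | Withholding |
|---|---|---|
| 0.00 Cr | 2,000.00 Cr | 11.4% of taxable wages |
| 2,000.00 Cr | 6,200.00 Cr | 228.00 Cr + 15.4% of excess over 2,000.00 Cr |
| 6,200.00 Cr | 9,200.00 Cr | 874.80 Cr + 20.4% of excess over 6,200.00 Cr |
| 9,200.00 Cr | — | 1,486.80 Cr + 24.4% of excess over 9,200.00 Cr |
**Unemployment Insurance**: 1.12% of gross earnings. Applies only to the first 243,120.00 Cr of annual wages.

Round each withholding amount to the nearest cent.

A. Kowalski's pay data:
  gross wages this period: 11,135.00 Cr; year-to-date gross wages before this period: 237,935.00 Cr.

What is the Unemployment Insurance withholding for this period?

Unemployment Insurance: cap 243,120.00 Cr − YTD 237,935.00 Cr = 5,185.00 Cr subject; 1.12% × 5,185.00 Cr = 58.07 Cr

58.07 Cr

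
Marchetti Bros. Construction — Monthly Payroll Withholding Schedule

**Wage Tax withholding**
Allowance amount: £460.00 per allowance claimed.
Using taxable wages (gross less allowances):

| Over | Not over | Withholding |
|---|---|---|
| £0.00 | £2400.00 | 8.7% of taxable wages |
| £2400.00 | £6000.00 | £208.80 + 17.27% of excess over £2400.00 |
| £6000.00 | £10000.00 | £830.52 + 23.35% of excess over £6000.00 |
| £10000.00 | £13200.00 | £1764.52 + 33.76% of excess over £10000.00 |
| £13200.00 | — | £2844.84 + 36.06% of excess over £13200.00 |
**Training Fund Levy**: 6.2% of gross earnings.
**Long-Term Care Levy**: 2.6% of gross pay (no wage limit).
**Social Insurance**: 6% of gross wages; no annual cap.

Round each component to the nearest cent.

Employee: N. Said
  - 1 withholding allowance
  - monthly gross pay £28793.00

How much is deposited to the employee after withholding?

£16229.83

Wage Tax: taxable = £28793.00 − 1×£460.00 = £28333.00
  £2844.84 + 36.06% × (£28333.00 − £13200.00) = £2844.84 + 36.06% × £15133.00 = £8301.80
Training Fund Levy: 6.2% × £28793.00 = £1785.17
Long-Term Care Levy: 2.6% × £28793.00 = £748.62
Social Insurance: 6% × £28793.00 = £1727.58
Total withheld: £8301.80 + £1785.17 + £748.62 + £1727.58 = £12563.17
Net pay: £28793.00 − £12563.17 = £16229.83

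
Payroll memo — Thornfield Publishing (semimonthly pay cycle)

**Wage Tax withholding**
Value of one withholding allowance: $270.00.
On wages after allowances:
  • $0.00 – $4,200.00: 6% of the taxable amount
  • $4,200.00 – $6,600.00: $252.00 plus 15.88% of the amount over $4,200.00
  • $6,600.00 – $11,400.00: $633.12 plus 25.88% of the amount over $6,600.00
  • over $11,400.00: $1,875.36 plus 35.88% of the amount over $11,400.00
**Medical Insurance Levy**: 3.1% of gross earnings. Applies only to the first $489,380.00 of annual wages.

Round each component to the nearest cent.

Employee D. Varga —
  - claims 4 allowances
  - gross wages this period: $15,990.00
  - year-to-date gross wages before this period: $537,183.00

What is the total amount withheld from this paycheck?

$3,134.75

Wage Tax: taxable = $15,990.00 − 4×$270.00 = $14,910.00
  $1,875.36 + 35.88% × ($14,910.00 − $11,400.00) = $1,875.36 + 35.88% × $3,510.00 = $3,134.75
Medical Insurance Levy: YTD $537,183.00 ≥ cap $489,380.00 → $0.00
Total: $3,134.75 + $0.00 = $3,134.75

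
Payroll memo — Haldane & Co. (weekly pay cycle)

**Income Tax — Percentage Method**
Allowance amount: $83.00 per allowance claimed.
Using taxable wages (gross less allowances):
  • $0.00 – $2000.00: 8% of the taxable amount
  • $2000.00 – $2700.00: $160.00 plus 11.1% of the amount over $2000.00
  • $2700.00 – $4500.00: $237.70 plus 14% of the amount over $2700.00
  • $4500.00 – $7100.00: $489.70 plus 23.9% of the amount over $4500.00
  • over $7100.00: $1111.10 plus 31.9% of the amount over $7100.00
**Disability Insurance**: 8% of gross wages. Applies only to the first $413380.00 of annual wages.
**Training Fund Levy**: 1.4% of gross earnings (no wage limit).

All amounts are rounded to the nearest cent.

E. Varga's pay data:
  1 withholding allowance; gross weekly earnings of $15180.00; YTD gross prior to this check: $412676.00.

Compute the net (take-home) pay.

$11249.02

Income Tax: taxable = $15180.00 − 1×$83.00 = $15097.00
  $1111.10 + 31.9% × ($15097.00 − $7100.00) = $1111.10 + 31.9% × $7997.00 = $3662.14
Disability Insurance: cap $413380.00 − YTD $412676.00 = $704.00 subject; 8% × $704.00 = $56.32
Training Fund Levy: 1.4% × $15180.00 = $212.52
Total withheld: $3662.14 + $56.32 + $212.52 = $3930.98
Net pay: $15180.00 − $3930.98 = $11249.02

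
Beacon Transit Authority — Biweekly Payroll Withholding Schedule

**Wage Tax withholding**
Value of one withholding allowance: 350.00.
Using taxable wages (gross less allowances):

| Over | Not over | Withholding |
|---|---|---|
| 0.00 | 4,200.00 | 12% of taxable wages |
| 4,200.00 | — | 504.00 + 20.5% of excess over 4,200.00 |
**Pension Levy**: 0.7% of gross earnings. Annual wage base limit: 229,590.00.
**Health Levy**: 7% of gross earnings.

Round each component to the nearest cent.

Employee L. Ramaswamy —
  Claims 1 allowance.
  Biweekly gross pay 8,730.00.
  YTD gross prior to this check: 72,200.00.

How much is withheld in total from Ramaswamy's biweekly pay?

2,033.11

Wage Tax: taxable = 8,730.00 − 1×350.00 = 8,380.00
  504.00 + 20.5% × (8,380.00 − 4,200.00) = 504.00 + 20.5% × 4,180.00 = 1,360.90
Pension Levy: 0.7% × 8,730.00 = 61.11
Health Levy: 7% × 8,730.00 = 611.10
Total: 1,360.90 + 61.11 + 611.10 = 2,033.11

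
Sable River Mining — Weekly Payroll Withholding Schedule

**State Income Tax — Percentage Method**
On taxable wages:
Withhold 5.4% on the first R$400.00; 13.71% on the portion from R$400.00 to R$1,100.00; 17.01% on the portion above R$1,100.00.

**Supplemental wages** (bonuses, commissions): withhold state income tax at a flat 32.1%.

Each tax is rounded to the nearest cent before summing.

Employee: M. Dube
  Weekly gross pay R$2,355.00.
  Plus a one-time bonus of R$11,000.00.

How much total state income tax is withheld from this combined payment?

State Income Tax: taxable = R$2,355.00
  R$117.57 + 17.01% × (R$2,355.00 − R$1,100.00) = R$117.57 + 17.01% × R$1,255.00 = R$331.05
Supplemental (32.1% flat on bonus): 32.1% × R$11,000.00 = R$3,531.00
Total state income tax: R$331.05 + R$3,531.00 = R$3,862.05

R$3,862.05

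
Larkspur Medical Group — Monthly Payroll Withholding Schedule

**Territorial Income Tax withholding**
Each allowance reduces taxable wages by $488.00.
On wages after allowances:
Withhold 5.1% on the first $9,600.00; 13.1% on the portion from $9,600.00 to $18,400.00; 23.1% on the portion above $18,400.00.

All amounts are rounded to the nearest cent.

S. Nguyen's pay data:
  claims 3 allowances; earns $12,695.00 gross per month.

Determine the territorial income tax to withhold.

$703.26

Territorial Income Tax: taxable = $12,695.00 − 3×$488.00 = $11,231.00
  $489.60 + 13.1% × ($11,231.00 − $9,600.00) = $489.60 + 13.1% × $1,631.00 = $703.26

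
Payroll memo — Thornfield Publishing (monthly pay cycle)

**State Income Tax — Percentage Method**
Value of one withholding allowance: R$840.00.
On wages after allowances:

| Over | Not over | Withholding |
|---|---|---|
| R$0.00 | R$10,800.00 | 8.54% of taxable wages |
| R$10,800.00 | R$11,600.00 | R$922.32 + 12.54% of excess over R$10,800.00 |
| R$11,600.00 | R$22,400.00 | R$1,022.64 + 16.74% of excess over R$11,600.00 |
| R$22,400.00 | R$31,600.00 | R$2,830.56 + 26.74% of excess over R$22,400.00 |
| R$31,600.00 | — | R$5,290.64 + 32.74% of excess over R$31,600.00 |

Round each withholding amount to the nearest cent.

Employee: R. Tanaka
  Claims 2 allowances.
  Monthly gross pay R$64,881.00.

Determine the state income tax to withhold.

State Income Tax: taxable = R$64,881.00 − 2×R$840.00 = R$63,201.00
  R$5,290.64 + 32.74% × (R$63,201.00 − R$31,600.00) = R$5,290.64 + 32.74% × R$31,601.00 = R$15,636.81

R$15,636.81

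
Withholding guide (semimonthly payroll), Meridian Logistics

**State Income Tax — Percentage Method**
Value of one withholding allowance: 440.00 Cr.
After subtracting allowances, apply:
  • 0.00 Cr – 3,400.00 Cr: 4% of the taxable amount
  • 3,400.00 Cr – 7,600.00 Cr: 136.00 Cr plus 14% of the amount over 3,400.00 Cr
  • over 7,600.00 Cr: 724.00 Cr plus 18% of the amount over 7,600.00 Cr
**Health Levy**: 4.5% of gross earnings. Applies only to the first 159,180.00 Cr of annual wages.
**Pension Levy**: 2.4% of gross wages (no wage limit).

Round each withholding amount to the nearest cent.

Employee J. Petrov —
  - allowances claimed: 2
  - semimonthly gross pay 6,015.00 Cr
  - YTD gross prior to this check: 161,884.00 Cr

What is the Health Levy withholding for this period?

0.00 Cr

Health Levy: YTD 161,884.00 Cr ≥ cap 159,180.00 Cr → 0.00 Cr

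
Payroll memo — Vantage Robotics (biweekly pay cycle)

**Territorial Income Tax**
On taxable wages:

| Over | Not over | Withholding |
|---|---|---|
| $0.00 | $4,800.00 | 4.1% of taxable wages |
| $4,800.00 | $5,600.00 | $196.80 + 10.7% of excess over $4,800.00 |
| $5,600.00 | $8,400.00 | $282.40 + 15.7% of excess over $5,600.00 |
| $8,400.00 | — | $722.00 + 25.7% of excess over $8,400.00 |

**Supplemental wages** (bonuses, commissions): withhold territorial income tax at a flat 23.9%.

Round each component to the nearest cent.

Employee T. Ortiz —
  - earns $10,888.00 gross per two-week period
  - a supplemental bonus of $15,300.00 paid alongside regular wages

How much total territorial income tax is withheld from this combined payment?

$5,018.12

Territorial Income Tax: taxable = $10,888.00
  $722.00 + 25.7% × ($10,888.00 − $8,400.00) = $722.00 + 25.7% × $2,488.00 = $1,361.42
Supplemental (23.9% flat on bonus): 23.9% × $15,300.00 = $3,656.70
Total territorial income tax: $1,361.42 + $3,656.70 = $5,018.12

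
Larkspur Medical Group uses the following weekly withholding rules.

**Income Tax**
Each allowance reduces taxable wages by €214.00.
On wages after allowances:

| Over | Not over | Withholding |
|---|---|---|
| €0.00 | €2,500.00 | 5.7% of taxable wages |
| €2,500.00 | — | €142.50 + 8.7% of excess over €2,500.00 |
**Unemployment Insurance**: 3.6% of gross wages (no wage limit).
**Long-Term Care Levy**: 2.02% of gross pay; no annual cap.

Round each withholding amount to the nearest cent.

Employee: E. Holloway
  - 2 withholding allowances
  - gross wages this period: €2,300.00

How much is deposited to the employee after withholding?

Income Tax: taxable = €2,300.00 − 2×€214.00 = €1,872.00
  5.7% × €1,872.00 = €106.70
Unemployment Insurance: 3.6% × €2,300.00 = €82.80
Long-Term Care Levy: 2.02% × €2,300.00 = €46.46
Total withheld: €106.70 + €82.80 + €46.46 = €235.96
Net pay: €2,300.00 − €235.96 = €2,064.04

€2,064.04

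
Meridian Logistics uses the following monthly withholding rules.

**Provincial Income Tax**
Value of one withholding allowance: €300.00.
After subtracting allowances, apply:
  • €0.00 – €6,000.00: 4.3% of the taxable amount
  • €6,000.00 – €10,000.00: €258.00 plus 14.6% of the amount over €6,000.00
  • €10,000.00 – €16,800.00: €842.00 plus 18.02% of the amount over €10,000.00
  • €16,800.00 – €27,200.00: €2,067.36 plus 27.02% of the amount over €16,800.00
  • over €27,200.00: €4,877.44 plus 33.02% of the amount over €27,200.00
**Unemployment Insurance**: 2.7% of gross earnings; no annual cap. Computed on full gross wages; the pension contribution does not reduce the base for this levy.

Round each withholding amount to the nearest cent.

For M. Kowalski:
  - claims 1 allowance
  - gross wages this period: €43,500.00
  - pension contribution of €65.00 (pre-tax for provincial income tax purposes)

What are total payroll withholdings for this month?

€11,313.68

Provincial Income Tax: taxable = €43,500.00 − €65.00 − 1×€300.00 = €43,135.00
  €4,877.44 + 33.02% × (€43,135.00 − €27,200.00) = €4,877.44 + 33.02% × €15,935.00 = €10,139.18
Unemployment Insurance: 2.7% × €43,500.00 = €1,174.50
Total: €10,139.18 + €1,174.50 = €11,313.68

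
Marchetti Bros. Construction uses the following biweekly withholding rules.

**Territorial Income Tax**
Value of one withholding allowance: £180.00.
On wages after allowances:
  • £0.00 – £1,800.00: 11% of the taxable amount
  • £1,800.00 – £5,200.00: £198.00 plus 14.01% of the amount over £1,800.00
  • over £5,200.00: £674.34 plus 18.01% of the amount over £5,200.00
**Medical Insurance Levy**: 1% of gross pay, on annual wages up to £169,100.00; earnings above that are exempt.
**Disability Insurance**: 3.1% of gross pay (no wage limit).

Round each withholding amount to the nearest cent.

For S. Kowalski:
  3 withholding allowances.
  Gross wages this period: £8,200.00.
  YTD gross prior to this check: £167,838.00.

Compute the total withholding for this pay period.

Territorial Income Tax: taxable = £8,200.00 − 3×£180.00 = £7,660.00
  £674.34 + 18.01% × (£7,660.00 − £5,200.00) = £674.34 + 18.01% × £2,460.00 = £1,117.39
Medical Insurance Levy: cap £169,100.00 − YTD £167,838.00 = £1,262.00 subject; 1% × £1,262.00 = £12.62
Disability Insurance: 3.1% × £8,200.00 = £254.20
Total: £1,117.39 + £12.62 + £254.20 = £1,384.21

£1,384.21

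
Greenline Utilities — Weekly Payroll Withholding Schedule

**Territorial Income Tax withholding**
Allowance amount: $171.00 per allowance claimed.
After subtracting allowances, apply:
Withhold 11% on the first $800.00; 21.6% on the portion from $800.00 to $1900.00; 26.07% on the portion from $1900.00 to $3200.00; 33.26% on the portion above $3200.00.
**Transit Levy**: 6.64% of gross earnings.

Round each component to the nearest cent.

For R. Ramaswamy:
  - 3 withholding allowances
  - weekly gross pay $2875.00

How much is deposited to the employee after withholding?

Territorial Income Tax: taxable = $2875.00 − 3×$171.00 = $2362.00
  $325.60 + 26.07% × ($2362.00 − $1900.00) = $325.60 + 26.07% × $462.00 = $446.04
Transit Levy: 6.64% × $2875.00 = $190.90
Total withheld: $446.04 + $190.90 = $636.94
Net pay: $2875.00 − $636.94 = $2238.06

$2238.06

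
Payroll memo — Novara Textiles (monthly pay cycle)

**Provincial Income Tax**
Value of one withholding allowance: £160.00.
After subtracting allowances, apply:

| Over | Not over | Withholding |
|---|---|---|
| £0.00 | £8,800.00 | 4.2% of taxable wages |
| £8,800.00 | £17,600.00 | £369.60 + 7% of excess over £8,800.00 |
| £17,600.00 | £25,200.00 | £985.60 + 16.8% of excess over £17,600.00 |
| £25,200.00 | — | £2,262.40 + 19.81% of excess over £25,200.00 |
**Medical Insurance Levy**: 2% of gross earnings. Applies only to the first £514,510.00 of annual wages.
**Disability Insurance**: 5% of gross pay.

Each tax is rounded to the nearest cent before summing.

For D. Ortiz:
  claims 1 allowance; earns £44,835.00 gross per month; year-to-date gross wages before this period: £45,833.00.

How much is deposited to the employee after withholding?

£35,576.15

Provincial Income Tax: taxable = £44,835.00 − 1×£160.00 = £44,675.00
  £2,262.40 + 19.81% × (£44,675.00 − £25,200.00) = £2,262.40 + 19.81% × £19,475.00 = £6,120.40
Medical Insurance Levy: 2% × £44,835.00 = £896.70
Disability Insurance: 5% × £44,835.00 = £2,241.75
Total withheld: £6,120.40 + £896.70 + £2,241.75 = £9,258.85
Net pay: £44,835.00 − £9,258.85 = £35,576.15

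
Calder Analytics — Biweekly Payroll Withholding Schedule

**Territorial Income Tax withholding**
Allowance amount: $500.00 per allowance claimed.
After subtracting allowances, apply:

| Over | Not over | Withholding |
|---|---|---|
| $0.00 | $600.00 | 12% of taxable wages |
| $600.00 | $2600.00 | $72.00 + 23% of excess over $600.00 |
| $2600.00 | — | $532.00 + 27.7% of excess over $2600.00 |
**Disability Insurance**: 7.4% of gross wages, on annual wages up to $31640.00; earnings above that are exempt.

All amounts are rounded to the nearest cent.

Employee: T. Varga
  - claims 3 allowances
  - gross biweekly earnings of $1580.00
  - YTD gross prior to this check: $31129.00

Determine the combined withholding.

Territorial Income Tax: taxable = $1580.00 − 3×$500.00 = $80.00
  12% × $80.00 = $9.60
Disability Insurance: cap $31640.00 − YTD $31129.00 = $511.00 subject; 7.4% × $511.00 = $37.81
Total: $9.60 + $37.81 = $47.41

$47.41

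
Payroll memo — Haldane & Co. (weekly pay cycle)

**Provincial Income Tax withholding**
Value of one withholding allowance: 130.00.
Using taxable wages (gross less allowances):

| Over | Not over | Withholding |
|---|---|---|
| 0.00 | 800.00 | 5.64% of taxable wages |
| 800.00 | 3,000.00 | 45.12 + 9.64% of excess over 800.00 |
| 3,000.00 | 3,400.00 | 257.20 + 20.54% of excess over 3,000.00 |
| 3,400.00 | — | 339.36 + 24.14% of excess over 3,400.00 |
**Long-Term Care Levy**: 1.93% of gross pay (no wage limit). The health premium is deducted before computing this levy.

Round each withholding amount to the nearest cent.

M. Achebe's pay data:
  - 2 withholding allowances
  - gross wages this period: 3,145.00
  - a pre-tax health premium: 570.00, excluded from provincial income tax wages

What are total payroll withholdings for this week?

Provincial Income Tax: taxable = 3,145.00 − 570.00 − 2×130.00 = 2,315.00
  45.12 + 9.64% × (2,315.00 − 800.00) = 45.12 + 9.64% × 1,515.00 = 191.17
Long-Term Care Levy: 1.93% × 2,575.00 = 49.70
Total: 191.17 + 49.70 = 240.87

240.87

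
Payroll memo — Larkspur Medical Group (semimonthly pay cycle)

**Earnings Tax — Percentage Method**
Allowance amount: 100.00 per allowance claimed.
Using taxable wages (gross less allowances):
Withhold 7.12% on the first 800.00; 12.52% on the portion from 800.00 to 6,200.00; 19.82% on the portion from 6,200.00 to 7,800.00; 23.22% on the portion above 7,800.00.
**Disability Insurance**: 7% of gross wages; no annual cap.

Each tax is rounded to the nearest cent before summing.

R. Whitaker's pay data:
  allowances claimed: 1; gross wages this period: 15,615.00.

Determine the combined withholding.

Earnings Tax: taxable = 15,615.00 − 1×100.00 = 15,515.00
  1,050.16 + 23.22% × (15,515.00 − 7,800.00) = 1,050.16 + 23.22% × 7,715.00 = 2,841.58
Disability Insurance: 7% × 15,615.00 = 1,093.05
Total: 2,841.58 + 1,093.05 = 3,934.63

3,934.63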